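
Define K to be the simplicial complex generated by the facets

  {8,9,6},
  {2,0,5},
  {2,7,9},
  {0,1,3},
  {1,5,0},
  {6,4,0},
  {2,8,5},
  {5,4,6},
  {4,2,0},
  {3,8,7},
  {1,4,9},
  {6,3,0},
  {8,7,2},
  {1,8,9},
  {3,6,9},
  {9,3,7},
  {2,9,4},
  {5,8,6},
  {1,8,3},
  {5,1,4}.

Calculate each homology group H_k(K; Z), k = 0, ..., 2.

H_0 = Z,  H_1 = Z ⊕ Z/2Z,  H_2 = 0.

Order the vertices as 0 < 1 < 2 < 3 < 4 < 5 < 6 < 7 < 8 < 9. Listing each simplex with vertices in this order, K has dimension 2 with simplices:

  0-simplices (10): [0], [1], [2], [3], [4], [5], [6], [7], [8], [9]
  1-simplices (30): (30 of them)
  2-simplices (20): (20 of them)

giving chain groups C_0 ≅ Z^10, C_1 ≅ Z^30, C_2 ≅ Z^20.

Boundary ∂_1: C_1 → C_0 sends each edge [p,q] (with p < q) to q − p. For instance
  ∂[0,3] = [3] − [0].
As a 10×30 matrix over Z this has rank 9, with invariant factors (1,1,1,1,1,1,1,1,1).

Boundary ∂_2: C_2 → C_1 acts by ∂[p,q,r] = [q,r] − [p,r] + [p,q]. For instance
  ∂[2,5,8] = [5,8] − [2,8] + [2,5],
  ∂[3,7,8] = [7,8] − [3,8] + [3,7].
The resulting 30×20 matrix has rank 20, and its Smith normal form has invariant factors (1,1,1,1,1,1,1,1,1,1,1,1,1,1,1,1,1,1,1,2).

Computing H_k = (kernel of ∂_k) / (image of ∂_{k+1}):

  H_0: rank C_0 − rank ∂_1 = 10 − 9 = 1, and the invariant factors of ∂_1 are all 1, so H_0 ≅ Z.
  H_1: rank ker ∂_1 − rank ∂_2 = (30 − 9) − 20 = 1, and ∂_2 has invariant factor 2 > 1, so H_1 ≅ Z ⊕ Z/2Z.
  H_2: rank ker ∂_2 − rank ∂_3 = (20 − 20) − 0 = 0, and there is no ∂_3, so H_2 ≅ 0.

(K is a triangulation of the Klein bottle.)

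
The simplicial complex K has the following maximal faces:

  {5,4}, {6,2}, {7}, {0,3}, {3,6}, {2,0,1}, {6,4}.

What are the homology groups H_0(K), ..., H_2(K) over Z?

Take the total order 0 < 1 < 2 < 3 < 4 < 5 < 6 < 7 on the vertex set. Then K (dimension 2) consists of the simplices:

  0-simplices (8): [0], [1], [2], [3], [4], [5], [6], [7]
  1-simplices (8): [0,1], [0,2], [0,3], [1,2], [2,6], [3,6], [4,5], [4,6]
  2-simplices (1): [0,1,2]

Hence C_0 ≅ Z^8, C_1 ≅ Z^8, C_2 ≅ Z^1.

∂_1: C_1 → C_0 maps an edge to its endpoints' difference, ∂[p,q] = q − p.
This gives a 8×8 integer matrix of rank 6; reducing to Smith normal form yields diagonal entries (1,1,1,1,1,1).

The boundary map ∂_2: C_2 → C_1 sends each 2-simplex [p,q,r] to [q,r] − [p,r] + [p,q]. For instance
  ∂[0,1,2] = [1,2] − [0,2] + [0,1].
The 8×1 boundary matrix has rank 1 and Smith normal form diag(1).

Now H_k = ker ∂_k / im ∂_{k+1}, so:

  H_0: rank C_0 − rank ∂_1 = 8 − 6 = 2, and the invariant factors of ∂_1 are all 1, so H_0 = Z^2.
  H_1: rank ker ∂_1 − rank ∂_2 = (8 − 6) − 1 = 1, and the invariant factors of ∂_2 are all 1, so H_1 = Z.
  H_2: rank ker ∂_2 − rank ∂_3 = (1 − 1) − 0 = 0, and there is no ∂_3, so H_2 = 0.

As a check, the Euler characteristic is 8 − 8 + 1 = 1, which agrees with 2 − 1 + 0 = 1.

H_0 ≅ Z^2,  H_1 ≅ Z,  H_2 = 0.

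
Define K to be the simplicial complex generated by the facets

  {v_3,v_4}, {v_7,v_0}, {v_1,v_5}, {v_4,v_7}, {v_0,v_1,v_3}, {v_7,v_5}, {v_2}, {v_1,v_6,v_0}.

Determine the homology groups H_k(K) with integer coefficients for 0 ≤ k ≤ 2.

K has 8 vertices, 10 edges, 2 triangles.
rank ∂_0 = 0, rank ∂_1 = 6 ⇒ b_0 = 8 − 0 − 6 = 2; all invariant factors of ∂_1 are 1 so no torsion. So H_0 ≅ Z^2.
rank ∂_1 = 6, rank ∂_2 = 2 ⇒ b_1 = 10 − 6 − 2 = 2; all invariant factors of ∂_2 are 1 so no torsion. So H_1 ≅ Z^2.
rank ∂_2 = 2, rank ∂_3 = 0 ⇒ b_2 = 2 − 2 − 0 = 0. So H_2 ≅ 0.

H_0 ≅ Z^2,  H_1 ≅ Z^2,  H_2 = 0.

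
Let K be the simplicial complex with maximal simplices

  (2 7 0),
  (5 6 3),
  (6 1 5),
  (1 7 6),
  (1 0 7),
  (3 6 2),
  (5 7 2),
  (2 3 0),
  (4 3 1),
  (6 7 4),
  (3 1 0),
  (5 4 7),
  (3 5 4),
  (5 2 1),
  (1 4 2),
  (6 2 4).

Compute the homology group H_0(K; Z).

H_0 ≅ Z.

Fix the vertex order 0 < 1 < 2 < 3 < 4 < 5 < 6 < 7 and write every simplex with vertices in increasing order. Then dim K = 2 and the simplices of K are:

  0-simplices (8): [0], [1], [2], [3], [4], [5], [6], [7]
  1-simplices (24): (24 of them)
  2-simplices (16): [0,1,3], [0,1,7], [0,2,3], [0,2,7], [1,2,4], [1,2,5], [1,3,4], [1,5,6], [1,6,7], [2,3,6], [2,4,6], [2,5,7], [3,4,5], [3,5,6], [4,5,7], [4,6,7]

giving chain groups C_0 ≅ Z^8, C_1 ≅ Z^24, C_2 ≅ Z^16.

Boundary ∂_1: C_1 → C_0 is given by ∂[p,q] = [q] − [p]. For instance
  ∂[3,5] = [5] − [3].
The resulting 8×24 matrix has rank 7, and its Smith normal form has invariant factors (1,1,1,1,1,1,1).

The boundary map ∂_2: C_2 → C_1 maps a triangle to the signed sum of its edges. For instance
  ∂[0,2,3] = [2,3] − [0,3] + [0,2],
  ∂[3,5,6] = [5,6] − [3,6] + [3,5].
The resulting 24×16 matrix has rank 15, and its Smith normal form has invariant factors (1,1,1,1,1,1,1,1,1,1,1,1,1,1,1).

From H_k ≅ ker(∂_k) / im(∂_{k+1}) we obtain:

  H_0: rank C_0 − rank ∂_1 = 8 − 7 = 1, and the invariant factors of ∂_1 are all 1, so H_0 = Z.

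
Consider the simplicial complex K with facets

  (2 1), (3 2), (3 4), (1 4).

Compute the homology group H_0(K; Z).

H_0 ≅ Z.

Fix the vertex order 1 < 2 < 3 < 4 and write every simplex with vertices in increasing order. Then dim K = 1 and the simplices of K are:

  0-simplices (4): [1], [2], [3], [4]
  1-simplices (4): [1,2], [1,4], [2,3], [3,4]

so the chain groups are C_0 ≅ Z^4, C_1 ≅ Z^4.

∂_1: C_1 → C_0 sends each edge [p,q] (with p < q) to q − p. For instance
  ∂[1,4] = [4] − [1].
The 4×4 boundary matrix has rank 3 and Smith normal form diag(1,1,1).

Now H_k = ker ∂_k / im ∂_{k+1}, so:

  H_0: rank C_0 − rank ∂_1 = 4 − 3 = 1, and the invariant factors of ∂_1 are all 1, so H_0 = Z.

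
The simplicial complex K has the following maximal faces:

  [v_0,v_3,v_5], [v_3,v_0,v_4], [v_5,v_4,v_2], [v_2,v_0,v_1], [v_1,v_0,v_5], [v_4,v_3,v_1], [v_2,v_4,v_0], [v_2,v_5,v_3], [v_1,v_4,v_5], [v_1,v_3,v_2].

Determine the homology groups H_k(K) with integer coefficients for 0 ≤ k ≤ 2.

We work with the vertex ordering v_0 < v_1 < v_2 < v_3 < v_4 < v_5. The simplices of K, each written with vertices in increasing order, are:

  0-simplices (6): [v_0], [v_1], [v_2], [v_3], [v_4], [v_5]
  1-simplices (15): (15 of them)
  2-simplices (10): [v_0,v_1,v_2], [v_0,v_1,v_5], [v_0,v_2,v_4], [v_0,v_3,v_4], [v_0,v_3,v_5], [v_1,v_2,v_3], [v_1,v_3,v_4], [v_1,v_4,v_5], [v_2,v_3,v_5], [v_2,v_4,v_5]

so the chain groups are C_0 ≅ Z^6, C_1 ≅ Z^15, C_2 ≅ Z^10.

The boundary map ∂_1: C_1 → C_0 sends each edge [p,q] (with p < q) to q − p. For instance
  ∂[v_0,v_2] = [v_2] − [v_0].
The 6×15 boundary matrix has rank 5 and Smith normal form diag(1,1,1,1,1).

The boundary map ∂_2: C_2 → C_1 sends each 2-simplex [p,q,r] to [q,r] − [p,r] + [p,q]. For instance
  ∂[v_0,v_3,v_5] = [v_3,v_5] − [v_0,v_5] + [v_0,v_3],
  ∂[v_2,v_3,v_5] = [v_3,v_5] − [v_2,v_5] + [v_2,v_3].
As a 15×10 matrix over Z this has rank 10, with invariant factors (1,1,1,1,1,1,1,1,1,2).

Computing H_k = (kernel of ∂_k) / (image of ∂_{k+1}):

  H_0: rank C_0 − rank ∂_1 = 6 − 5 = 1, and the invariant factors of ∂_1 are all 1, so H_0 = Z.
  H_1: rank ker ∂_1 − rank ∂_2 = (15 − 5) − 10 = 0, and ∂_2 has invariant factor 2 > 1, so H_1 = Z_2.
  H_2: rank ker ∂_2 − rank ∂_3 = (10 − 10) − 0 = 0, and there is no ∂_3, so H_2 = 0.

(K is a triangulation of the real projective plane RP^2.)

H_0 = Z,  H_1 = Z_2,  H_2 = 0.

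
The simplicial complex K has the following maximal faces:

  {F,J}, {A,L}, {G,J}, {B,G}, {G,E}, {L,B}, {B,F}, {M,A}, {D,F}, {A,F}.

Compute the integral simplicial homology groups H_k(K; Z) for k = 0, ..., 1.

Take the total order A < B < D < E < F < G < J < L < M on the vertex set. Then K (dimension 1) consists of the simplices:

  0-simplices (9): A, B, D, E, F, G, J, L, M
  1-simplices (10): AF, AL, AM, BF, BG, BL, DF, EG, FJ, GJ

Hence C_0 ≅ Z^9, C_1 ≅ Z^10.

The boundary map ∂_1: C_1 → C_0 is given by ∂[p,q] = [q] − [p]. For instance
  ∂AM = M − A.
The 9×10 boundary matrix has rank 8 and Smith normal form diag(1,1,1,1,1,1,1,1).

Now H_k = ker ∂_k / im ∂_{k+1}, so:

  H_0: rank C_0 − rank ∂_1 = 9 − 8 = 1, and the invariant factors of ∂_1 are all 1, so H_0 ≅ Z.
  H_1: rank ker ∂_1 − rank ∂_2 = (10 − 8) − 0 = 2, and there is no ∂_2, so H_1 ≅ Z^2.

H_0 ≅ Z,  H_1 ≅ Z^2.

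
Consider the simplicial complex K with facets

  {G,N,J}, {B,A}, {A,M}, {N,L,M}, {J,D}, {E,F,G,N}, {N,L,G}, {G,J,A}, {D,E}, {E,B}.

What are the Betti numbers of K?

We work with the vertex ordering A < B < D < E < F < G < J < L < M < N. The simplices of K, each written with vertices in increasing order, are:

  0-simplices (10): A, B, D, E, F, G, J, L, M, N
  1-simplices (19): AB, AG, AJ, AM, BE, DE, DJ, EF, EG, EN, FG, FN, GJ, GL, GN, JN, LM, LN, MN
  2-simplices (8): AGJ, EFG, EFN, EGN, FGN, GJN, GLN, LMN
  3-simplices (1): EFGN

giving chain groups C_0 ≅ Z^10, C_1 ≅ Z^19, C_2 ≅ Z^8, C_3 ≅ Z^1.

∂_1: C_1 → C_0 maps an edge to its endpoints' difference, ∂[p,q] = q − p. For instance
  ∂AM = M − A.
The resulting 10×19 matrix has rank 9, and its Smith normal form has invariant factors (1,1,1,1,1,1,1,1,1).

Boundary ∂_2: C_2 → C_1 maps a triangle to the signed sum of its edges. For instance
  ∂LMN = MN − LN + LM,
  ∂EGN = GN − EN + EG.
As a 19×8 matrix over Z this has rank 7, with invariant factors (1,1,1,1,1,1,1).

The boundary map ∂_3: C_3 → C_2 sends each 3-simplex σ to the alternating sum Σ_i (−1)^i (σ with its i-th vertex removed). For instance
  ∂EFGN = FGN − EGN + EFN − EFG.
The 8×1 boundary matrix has rank 1 and Smith normal form diag(1).

Computing H_k = (kernel of ∂_k) / (image of ∂_{k+1}):

  H_0: rank C_0 − rank ∂_1 = 10 − 9 = 1, and the invariant factors of ∂_1 are all 1, so H_0 = Z.
  H_1: rank ker ∂_1 − rank ∂_2 = (19 − 9) − 7 = 3, and the invariant factors of ∂_2 are all 1, so H_1 = Z^3.
  H_2: rank ker ∂_2 − rank ∂_3 = (8 − 7) − 1 = 0, and the invariant factors of ∂_3 are all 1, so H_2 = 0.
  H_3: rank ker ∂_3 − rank ∂_4 = (1 − 1) − 0 = 0, and there is no ∂_4, so H_3 = 0.

Hence the Betti numbers are b_0 = 1, b_1 = 3, b_2 = 0, b_3 = 0.

b_0 = 1, b_1 = 3, b_2 = 0, b_3 = 0.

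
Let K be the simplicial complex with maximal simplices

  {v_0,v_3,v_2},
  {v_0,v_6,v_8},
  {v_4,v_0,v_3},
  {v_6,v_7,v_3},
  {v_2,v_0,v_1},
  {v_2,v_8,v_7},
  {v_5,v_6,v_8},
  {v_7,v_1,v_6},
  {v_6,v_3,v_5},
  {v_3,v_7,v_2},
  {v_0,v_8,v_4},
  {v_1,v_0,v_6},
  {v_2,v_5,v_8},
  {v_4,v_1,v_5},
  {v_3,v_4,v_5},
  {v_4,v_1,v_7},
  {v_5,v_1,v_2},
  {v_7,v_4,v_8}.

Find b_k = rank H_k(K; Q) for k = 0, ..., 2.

Take the total order v_0 < v_1 < v_2 < v_3 < v_4 < v_5 < v_6 < v_7 < v_8 on the vertex set. Then K (dimension 2) consists of the simplices:

  0-simplices (9): [v_0], [v_1], [v_2], [v_3], [v_4], [v_5], [v_6], [v_7], [v_8]
  1-simplices (27): (27 of them)
  2-simplices (18): (18 of them)

giving chain groups C_0 ≅ Z^9, C_1 ≅ Z^27, C_2 ≅ Z^18.

∂_1: C_1 → C_0 maps an edge to its endpoints' difference, ∂[p,q] = q − p. For instance
  ∂[v_0,v_4] = [v_4] − [v_0].
As a 9×27 matrix over Z this has rank 8, with invariant factors (1,1,1,1,1,1,1,1).

∂_2: C_2 → C_1 acts by ∂[p,q,r] = [q,r] − [p,r] + [p,q]. For instance
  ∂[v_0,v_2,v_3] = [v_2,v_3] − [v_0,v_3] + [v_0,v_2],
  ∂[v_0,v_3,v_4] = [v_3,v_4] − [v_0,v_4] + [v_0,v_3].
The resulting 27×18 matrix has rank 17, and its Smith normal form has invariant factors (1,1,1,1,1,1,1,1,1,1,1,1,1,1,1,1,1).

Reading off H_k = ker ∂_k / im ∂_{k+1}:

  H_0: rank C_0 − rank ∂_1 = 9 − 8 = 1, and the invariant factors of ∂_1 are all 1, so H_0 ≅ Z.
  H_1: rank ker ∂_1 − rank ∂_2 = (27 − 8) − 17 = 2, and the invariant factors of ∂_2 are all 1, so H_1 ≅ Z^2.
  H_2: rank ker ∂_2 − rank ∂_3 = (18 − 17) − 0 = 1, and there is no ∂_3, so H_2 ≅ Z.

(K is a triangulation of the torus T^2.)

Hence the Betti numbers are b_0 = 1, b_1 = 2, b_2 = 1.

b_0 = 1, b_1 = 2, b_2 = 1.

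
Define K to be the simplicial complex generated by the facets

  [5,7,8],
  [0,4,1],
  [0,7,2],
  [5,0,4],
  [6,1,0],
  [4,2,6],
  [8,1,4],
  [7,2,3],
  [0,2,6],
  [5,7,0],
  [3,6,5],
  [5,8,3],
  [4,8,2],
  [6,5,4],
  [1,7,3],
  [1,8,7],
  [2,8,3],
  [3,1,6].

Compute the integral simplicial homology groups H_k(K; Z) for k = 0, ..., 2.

H_0 = Z,  H_1 = Z ⊕ Z/2Z,  H_2 = 0.

Take the total order 0 < 1 < 2 < 3 < 4 < 5 < 6 < 7 < 8 on the vertex set. Then K (dimension 2) consists of the simplices:

  0-simplices (9): [0], [1], [2], [3], [4], [5], [6], [7], [8]
  1-simplices (27): (27 of them)
  2-simplices (18): [0,1,4], [0,1,6], [0,2,6], [0,2,7], [0,4,5], [0,5,7], [1,3,6], [1,3,7], [1,4,8], [1,7,8], [2,3,7], [2,3,8], [2,4,6], [2,4,8], [3,5,6], [3,5,8], [4,5,6], [5,7,8]

so the chain groups are C_0 ≅ Z^9, C_1 ≅ Z^27, C_2 ≅ Z^18.

The boundary map ∂_1: C_1 → C_0 sends each edge [p,q] (with p < q) to q − p. For instance
  ∂[3,6] = [6] − [3].
The resulting 9×27 matrix has rank 8, and its Smith normal form has invariant factors (1,1,1,1,1,1,1,1).

The boundary map ∂_2: C_2 → C_1 sends each 2-simplex [p,q,r] to [q,r] − [p,r] + [p,q]. For instance
  ∂[0,1,4] = [1,4] − [0,4] + [0,1],
  ∂[2,3,8] = [3,8] − [2,8] + [2,3].
The 27×18 boundary matrix has rank 18 and Smith normal form diag(1,1,1,1,1,1,1,1,1,1,1,1,1,1,1,1,1,2).

From H_k ≅ ker(∂_k) / im(∂_{k+1}) we obtain:

  H_0: rank C_0 − rank ∂_1 = 9 − 8 = 1, and the invariant factors of ∂_1 are all 1, so H_0 ≅ Z.
  H_1: rank ker ∂_1 − rank ∂_2 = (27 − 8) − 18 = 1, and ∂_2 has invariant factor 2 > 1, so H_1 ≅ Z ⊕ Z/2Z.
  H_2: rank ker ∂_2 − rank ∂_3 = (18 − 18) − 0 = 0, and there is no ∂_3, so H_2 ≅ 0.

As a check, the Euler characteristic is 9 − 27 + 18 = 0, which agrees with 1 − 1 + 0 = 0.
(K is a triangulation of the Klein bottle.)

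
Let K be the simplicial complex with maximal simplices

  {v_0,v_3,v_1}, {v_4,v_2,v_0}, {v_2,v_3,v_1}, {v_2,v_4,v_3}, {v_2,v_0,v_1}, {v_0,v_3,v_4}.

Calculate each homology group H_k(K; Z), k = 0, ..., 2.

H_0 = Z,  H_1 = 0,  H_2 = Z.

K has 5 vertices, 9 edges, 6 triangles.
rank ∂_0 = 0, rank ∂_1 = 4 ⇒ b_0 = 5 − 0 − 4 = 1; all invariant factors of ∂_1 are 1 so no torsion. So H_0 ≅ Z.
rank ∂_1 = 4, rank ∂_2 = 5 ⇒ b_1 = 9 − 4 − 5 = 0; all invariant factors of ∂_2 are 1 so no torsion. So H_1 ≅ 0.
rank ∂_2 = 5, rank ∂_3 = 0 ⇒ b_2 = 6 − 5 − 0 = 1. So H_2 ≅ Z.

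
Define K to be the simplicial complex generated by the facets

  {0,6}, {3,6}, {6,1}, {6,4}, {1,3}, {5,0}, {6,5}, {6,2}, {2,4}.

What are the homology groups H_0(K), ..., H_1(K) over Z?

We work with the vertex ordering 0 < 1 < 2 < 3 < 4 < 5 < 6. The simplices of K, each written with vertices in increasing order, are:

  0-simplices (7): [0], [1], [2], [3], [4], [5], [6]
  1-simplices (9): [0,5], [0,6], [1,3], [1,6], [2,4], [2,6], [3,6], [4,6], [5,6]

Hence C_0 ≅ Z^7, C_1 ≅ Z^9.

The boundary map ∂_1: C_1 → C_0 sends each edge [p,q] (with p < q) to q − p.
The resulting 7×9 matrix has rank 6, and its Smith normal form has invariant factors (1,1,1,1,1,1).

Computing H_k = (kernel of ∂_k) / (image of ∂_{k+1}):

  H_0: rank C_0 − rank ∂_1 = 7 − 6 = 1, and the invariant factors of ∂_1 are all 1, so H_0 ≅ Z.
  H_1: rank ker ∂_1 − rank ∂_2 = (9 − 6) − 0 = 3, and there is no ∂_2, so H_1 ≅ Z^3.

As a check, the Euler characteristic is 7 − 9 = -2, which agrees with 1 − 3 = -2.

H_0 ≅ Z,  H_1 ≅ Z^3.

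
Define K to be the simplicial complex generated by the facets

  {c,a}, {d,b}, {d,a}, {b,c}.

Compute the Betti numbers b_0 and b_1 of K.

Order the vertices as a < b < c < d. Listing each simplex with vertices in this order, K has dimension 1 with simplices:

  0-simplices (4): a, b, c, d
  1-simplices (4): ac, ad, bc, bd

so the chain groups are C_0 ≅ Z^4, C_1 ≅ Z^4.

The boundary map ∂_1: C_1 → C_0 sends each edge [p,q] (with p < q) to q − p. For instance
  ∂ad = d − a.
This gives a 4×4 integer matrix of rank 3; reducing to Smith normal form yields diagonal entries (1,1,1).

Reading off H_k = ker ∂_k / im ∂_{k+1}:

  H_0: rank C_0 − rank ∂_1 = 4 − 3 = 1, and the invariant factors of ∂_1 are all 1, so H_0 = Z.
  H_1: rank ker ∂_1 − rank ∂_2 = (4 − 3) − 0 = 1, and there is no ∂_2, so H_1 = Z.

As a check, the Euler characteristic is 4 − 4 = 0, which agrees with 1 − 1 = 0.
(K is a triangulation of the circle S^1.)

Hence the Betti numbers are b_0 = 1, b_1 = 1.

b_0 = 1, b_1 = 1.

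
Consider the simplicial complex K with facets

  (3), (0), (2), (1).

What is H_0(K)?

H_0 = Z^4.

Take the total order 0 < 1 < 2 < 3 on the vertex set. Then K (dimension 0) consists of the simplices:

  0-simplices (4): [0], [1], [2], [3]

so the chain groups are C_0 ≅ Z^4.

From H_k ≅ ker(∂_k) / im(∂_{k+1}) we obtain:

  H_0: rank C_0 − rank ∂_1 = 4 − 0 = 4, and there is no ∂_1, so H_0 ≅ Z^4.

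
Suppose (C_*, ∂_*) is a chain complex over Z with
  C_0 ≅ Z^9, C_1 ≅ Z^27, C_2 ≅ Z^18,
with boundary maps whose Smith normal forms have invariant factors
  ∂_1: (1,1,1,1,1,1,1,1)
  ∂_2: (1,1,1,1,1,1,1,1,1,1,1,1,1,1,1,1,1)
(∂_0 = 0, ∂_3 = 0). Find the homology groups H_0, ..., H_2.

H_0 = Z,  H_1 = Z^2,  H_2 = Z.

H_0: b_0 = 9 − 0 − 8 = 1; torsion from ∂_1 factors > 1: none. So H_0 = Z.
H_1: b_1 = 27 − 8 − 17 = 2; torsion from ∂_2 factors > 1: none. So H_1 = Z^2.
H_2: b_2 = 18 − 17 − 0 = 1; torsion from ∂_3 factors > 1: none. So H_2 = Z.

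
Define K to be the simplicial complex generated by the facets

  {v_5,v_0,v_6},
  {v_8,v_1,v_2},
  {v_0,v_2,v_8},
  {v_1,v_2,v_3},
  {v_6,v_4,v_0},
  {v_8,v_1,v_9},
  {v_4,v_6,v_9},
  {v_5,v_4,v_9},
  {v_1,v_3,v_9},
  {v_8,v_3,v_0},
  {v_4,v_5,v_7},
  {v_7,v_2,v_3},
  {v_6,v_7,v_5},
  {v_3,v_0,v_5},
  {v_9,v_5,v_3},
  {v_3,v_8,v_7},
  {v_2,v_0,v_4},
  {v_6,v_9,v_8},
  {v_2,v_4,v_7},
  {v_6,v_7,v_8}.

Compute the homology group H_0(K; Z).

H_0 ≅ Z.

We work with the vertex ordering v_0 < v_1 < v_2 < v_3 < v_4 < v_5 < v_6 < v_7 < v_8 < v_9. The simplices of K, each written with vertices in increasing order, are:

  0-simplices (10): [v_0], [v_1], [v_2], [v_3], [v_4], [v_5], [v_6], [v_7], [v_8], [v_9]
  1-simplices (30): (30 of them)
  2-simplices (20): (20 of them)

giving chain groups C_0 ≅ Z^10, C_1 ≅ Z^30, C_2 ≅ Z^20.

∂_1: C_1 → C_0 maps an edge to its endpoints' difference, ∂[p,q] = q − p.
The resulting 10×30 matrix has rank 9, and its Smith normal form has invariant factors (1,1,1,1,1,1,1,1,1).

∂_2: C_2 → C_1 acts by ∂[p,q,r] = [q,r] − [p,r] + [p,q]. For instance
  ∂[v_3,v_5,v_9] = [v_5,v_9] − [v_3,v_9] + [v_3,v_5],
  ∂[v_4,v_5,v_9] = [v_5,v_9] − [v_4,v_9] + [v_4,v_5].
As a 30×20 matrix over Z this has rank 20, with invariant factors (1,1,1,1,1,1,1,1,1,1,1,1,1,1,1,1,1,1,1,2).

Now H_k = ker ∂_k / im ∂_{k+1}, so:

  H_0: rank C_0 − rank ∂_1 = 10 − 9 = 1, and the invariant factors of ∂_1 are all 1, so H_0 = Z.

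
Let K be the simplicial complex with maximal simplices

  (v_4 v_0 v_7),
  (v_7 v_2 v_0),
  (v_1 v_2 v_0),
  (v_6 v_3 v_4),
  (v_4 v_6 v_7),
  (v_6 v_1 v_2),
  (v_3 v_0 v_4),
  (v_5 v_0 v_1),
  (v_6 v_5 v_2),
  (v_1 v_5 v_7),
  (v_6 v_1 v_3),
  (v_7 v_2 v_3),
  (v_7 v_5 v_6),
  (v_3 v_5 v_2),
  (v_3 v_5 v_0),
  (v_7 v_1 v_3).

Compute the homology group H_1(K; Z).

H_1 = Z^2.

We work with the vertex ordering v_0 < v_1 < v_2 < v_3 < v_4 < v_5 < v_6 < v_7. The simplices of K, each written with vertices in increasing order, are:

  0-simplices (8): [v_0], [v_1], [v_2], [v_3], [v_4], [v_5], [v_6], [v_7]
  1-simplices (24): (24 of them)
  2-simplices (16): (16 of them)

Hence C_0 ≅ Z^8, C_1 ≅ Z^24, C_2 ≅ Z^16.

Boundary ∂_1: C_1 → C_0 is given by ∂[p,q] = [q] − [p]. For instance
  ∂[v_1,v_2] = [v_2] − [v_1].
The resulting 8×24 matrix has rank 7, and its Smith normal form has invariant factors (1,1,1,1,1,1,1).

The boundary map ∂_2: C_2 → C_1 sends each 2-simplex [p,q,r] to [q,r] − [p,r] + [p,q]. For instance
  ∂[v_1,v_2,v_6] = [v_2,v_6] − [v_1,v_6] + [v_1,v_2],
  ∂[v_4,v_6,v_7] = [v_6,v_7] − [v_4,v_7] + [v_4,v_6].
This gives a 24×16 integer matrix of rank 15; reducing to Smith normal form yields diagonal entries (1,1,1,1,1,1,1,1,1,1,1,1,1,1,1).

Computing H_k = (kernel of ∂_k) / (image of ∂_{k+1}):

  H_1: rank ker ∂_1 − rank ∂_2 = (24 − 7) − 15 = 2, and the invariant factors of ∂_2 are all 1, so H_1 = Z^2.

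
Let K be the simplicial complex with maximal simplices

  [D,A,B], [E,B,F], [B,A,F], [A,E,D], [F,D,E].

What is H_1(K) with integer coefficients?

H_1 ≅ Z.

Take the total order A < B < D < E < F on the vertex set. Then K (dimension 2) consists of the simplices:

  0-simplices (5): A, B, D, E, F
  1-simplices (10): AB, AD, AE, AF, BD, BE, BF, DE, DF, EF
  2-simplices (5): ABD, ABF, ADE, BEF, DEF

so the chain groups are C_0 ≅ Z^5, C_1 ≅ Z^10, C_2 ≅ Z^5.

The boundary map ∂_1: C_1 → C_0 maps an edge to its endpoints' difference, ∂[p,q] = q − p. For instance
  ∂AE = E − A.
As a 5×10 matrix over Z this has rank 4, with invariant factors (1,1,1,1).

The boundary map ∂_2: C_2 → C_1 maps a triangle to the signed sum of its edges. For instance
  ∂ABD = BD − AD + AB,
  ∂BEF = EF − BF + BE.
The resulting 10×5 matrix has rank 5, and its Smith normal form has invariant factors (1,1,1,1,1).

Computing H_k = (kernel of ∂_k) / (image of ∂_{k+1}):

  H_1: rank ker ∂_1 − rank ∂_2 = (10 − 4) − 5 = 1, and the invariant factors of ∂_2 are all 1, so H_1 ≅ Z.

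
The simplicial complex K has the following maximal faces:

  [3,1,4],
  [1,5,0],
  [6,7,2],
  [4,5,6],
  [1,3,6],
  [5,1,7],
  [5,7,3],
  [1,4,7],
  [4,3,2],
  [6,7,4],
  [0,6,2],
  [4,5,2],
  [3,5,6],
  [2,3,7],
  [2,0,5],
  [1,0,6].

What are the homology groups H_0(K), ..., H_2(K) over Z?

H_0 = Z,  H_1 = Z^2,  H_2 = Z.

Take the total order 0 < 1 < 2 < 3 < 4 < 5 < 6 < 7 on the vertex set. Then K (dimension 2) consists of the simplices:

  0-simplices (8): [0], [1], [2], [3], [4], [5], [6], [7]
  1-simplices (24): (24 of them)
  2-simplices (16): [0,1,5], [0,1,6], [0,2,5], [0,2,6], [1,3,4], [1,3,6], [1,4,7], [1,5,7], [2,3,4], [2,3,7], [2,4,5], [2,6,7], [3,5,6], [3,5,7], [4,5,6], [4,6,7]

Hence C_0 ≅ Z^8, C_1 ≅ Z^24, C_2 ≅ Z^16.

The boundary map ∂_1: C_1 → C_0 is given by ∂[p,q] = [q] − [p].
As a 8×24 matrix over Z this has rank 7, with invariant factors (1,1,1,1,1,1,1).

Boundary ∂_2: C_2 → C_1 maps a triangle to the signed sum of its edges. For instance
  ∂[1,3,6] = [3,6] − [1,6] + [1,3],
  ∂[2,3,4] = [3,4] − [2,4] + [2,3].
As a 24×16 matrix over Z this has rank 15, with invariant factors (1,1,1,1,1,1,1,1,1,1,1,1,1,1,1).

From H_k ≅ ker(∂_k) / im(∂_{k+1}) we obtain:

  H_0: rank C_0 − rank ∂_1 = 8 − 7 = 1, and the invariant factors of ∂_1 are all 1, so H_0 = Z.
  H_1: rank ker ∂_1 − rank ∂_2 = (24 − 7) − 15 = 2, and the invariant factors of ∂_2 are all 1, so H_1 = Z^2.
  H_2: rank ker ∂_2 − rank ∂_3 = (16 − 15) − 0 = 1, and there is no ∂_3, so H_2 = Z.

As a check, the Euler characteristic is 8 − 24 + 16 = 0, which agrees with 1 − 2 + 1 = 0.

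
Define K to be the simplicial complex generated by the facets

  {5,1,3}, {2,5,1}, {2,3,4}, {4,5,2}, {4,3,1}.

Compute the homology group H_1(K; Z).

H_1 = Z.

We work with the vertex ordering 1 < 2 < 3 < 4 < 5. The simplices of K, each written with vertices in increasing order, are:

  0-simplices (5): [1], [2], [3], [4], [5]
  1-simplices (10): [1,2], [1,3], [1,4], [1,5], [2,3], [2,4], [2,5], [3,4], [3,5], [4,5]
  2-simplices (5): [1,2,5], [1,3,4], [1,3,5], [2,3,4], [2,4,5]

so the chain groups are C_0 ≅ Z^5, C_1 ≅ Z^10, C_2 ≅ Z^5.

The boundary map ∂_1: C_1 → C_0 is given by ∂[p,q] = [q] − [p].
This gives a 5×10 integer matrix of rank 4; reducing to Smith normal form yields diagonal entries (1,1,1,1).

The boundary map ∂_2: C_2 → C_1 maps a triangle to the signed sum of its edges. For instance
  ∂[2,4,5] = [4,5] − [2,5] + [2,4],
  ∂[1,2,5] = [2,5] − [1,5] + [1,2].
This gives a 10×5 integer matrix of rank 5; reducing to Smith normal form yields diagonal entries (1,1,1,1,1).

From H_k ≅ ker(∂_k) / im(∂_{k+1}) we obtain:

  H_1: rank ker ∂_1 − rank ∂_2 = (10 − 4) − 5 = 1, and the invariant factors of ∂_2 are all 1, so H_1 ≅ Z.

(K is a triangulation of the Möbius band.)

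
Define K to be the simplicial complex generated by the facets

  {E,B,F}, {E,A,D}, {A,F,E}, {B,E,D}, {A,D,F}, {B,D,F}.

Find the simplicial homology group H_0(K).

H_0 = Z.

Take the total order A < B < D < E < F on the vertex set. Then K (dimension 2) consists of the simplices:

  0-simplices (5): A, B, D, E, F
  1-simplices (9): AD, AE, AF, BD, BE, BF, DE, DF, EF
  2-simplices (6): ADE, ADF, AEF, BDE, BDF, BEF

so the chain groups are C_0 ≅ Z^5, C_1 ≅ Z^9, C_2 ≅ Z^6.

The boundary map ∂_1: C_1 → C_0 sends each edge [p,q] (with p < q) to q − p. For instance
  ∂AF = F − A.
As a 5×9 matrix over Z this has rank 4, with invariant factors (1,1,1,1).

∂_2: C_2 → C_1 sends each 2-simplex [p,q,r] to [q,r] − [p,r] + [p,q]. For instance
  ∂AEF = EF − AF + AE,
  ∂ADE = DE − AE + AD.
This gives a 9×6 integer matrix of rank 5; reducing to Smith normal form yields diagonal entries (1,1,1,1,1).

From H_k ≅ ker(∂_k) / im(∂_{k+1}) we obtain:

  H_0: rank C_0 − rank ∂_1 = 5 − 4 = 1, and the invariant factors of ∂_1 are all 1, so H_0 = Z.

(K is a triangulation of the 2-sphere S^2.)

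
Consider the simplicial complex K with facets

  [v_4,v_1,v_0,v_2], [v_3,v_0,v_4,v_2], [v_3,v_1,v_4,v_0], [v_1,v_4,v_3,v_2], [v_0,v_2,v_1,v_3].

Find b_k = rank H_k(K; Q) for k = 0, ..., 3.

b_0 = 1, b_1 = 0, b_2 = 0, b_3 = 1.

K has 5 vertices, 10 edges, 10 triangles, 5 3-simplices.
rank ∂_0 = 0, rank ∂_1 = 4 ⇒ b_0 = 5 − 0 − 4 = 1; all invariant factors of ∂_1 are 1 so no torsion. So H_0 ≅ Z.
rank ∂_1 = 4, rank ∂_2 = 6 ⇒ b_1 = 10 − 4 − 6 = 0; all invariant factors of ∂_2 are 1 so no torsion. So H_1 ≅ 0.
rank ∂_2 = 6, rank ∂_3 = 4 ⇒ b_2 = 10 − 6 − 4 = 0; all invariant factors of ∂_3 are 1 so no torsion. So H_2 ≅ 0.
rank ∂_3 = 4, rank ∂_4 = 0 ⇒ b_3 = 5 − 4 − 0 = 1. So H_3 ≅ Z.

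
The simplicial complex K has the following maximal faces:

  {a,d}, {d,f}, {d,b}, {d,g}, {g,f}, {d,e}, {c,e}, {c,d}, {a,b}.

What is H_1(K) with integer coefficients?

H_1 ≅ Z^3.

We work with the vertex ordering a < b < c < d < e < f < g. The simplices of K, each written with vertices in increasing order, are:

  0-simplices (7): a, b, c, d, e, f, g
  1-simplices (9): ab, ad, bd, cd, ce, de, df, dg, fg

Hence C_0 ≅ Z^7, C_1 ≅ Z^9.

The boundary map ∂_1: C_1 → C_0 sends each edge [p,q] (with p < q) to q − p. For instance
  ∂fg = g − f.
As a 7×9 matrix over Z this has rank 6, with invariant factors (1,1,1,1,1,1).

Now H_k = ker ∂_k / im ∂_{k+1}, so:

  H_1: rank ker ∂_1 − rank ∂_2 = (9 − 6) − 0 = 3, and there is no ∂_2, so H_1 ≅ Z^3.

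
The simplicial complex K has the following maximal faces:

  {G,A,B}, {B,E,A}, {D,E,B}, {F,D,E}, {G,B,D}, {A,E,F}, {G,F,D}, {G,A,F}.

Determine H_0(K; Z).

H_0 ≅ Z.

Take the total order A < B < D < E < F < G on the vertex set. Then K (dimension 2) consists of the simplices:

  0-simplices (6): A, B, D, E, F, G
  1-simplices (12): AB, AE, AF, AG, BD, BE, BG, DE, DF, DG, EF, FG
  2-simplices (8): ABE, ABG, AEF, AFG, BDE, BDG, DEF, DFG

giving chain groups C_0 ≅ Z^6, C_1 ≅ Z^12, C_2 ≅ Z^8.

Boundary ∂_1: C_1 → C_0 maps an edge to its endpoints' difference, ∂[p,q] = q − p. For instance
  ∂FG = G − F.
This gives a 6×12 integer matrix of rank 5; reducing to Smith normal form yields diagonal entries (1,1,1,1,1).

Boundary ∂_2: C_2 → C_1 sends each 2-simplex [p,q,r] to [q,r] − [p,r] + [p,q]. For instance
  ∂AFG = FG − AG + AF,
  ∂DFG = FG − DG + DF.
The 12×8 boundary matrix has rank 7 and Smith normal form diag(1,1,1,1,1,1,1).

From H_k ≅ ker(∂_k) / im(∂_{k+1}) we obtain:

  H_0: rank C_0 − rank ∂_1 = 6 − 5 = 1, and the invariant factors of ∂_1 are all 1, so H_0 = Z.

(K is a triangulation of the 2-sphere S^2.)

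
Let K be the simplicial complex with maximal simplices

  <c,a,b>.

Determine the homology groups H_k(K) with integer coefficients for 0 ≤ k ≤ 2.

Fix the vertex order a < b < c and write every simplex with vertices in increasing order. Then dim K = 2 and the simplices of K are:

  0-simplices (3): a, b, c
  1-simplices (3): ab, ac, bc
  2-simplices (1): abc

Hence C_0 ≅ Z^3, C_1 ≅ Z^3, C_2 ≅ Z^1.

Boundary ∂_1: C_1 → C_0 maps an edge to its endpoints' difference, ∂[p,q] = q − p. For instance
  ∂ac = c − a.
The resulting 3×3 matrix has rank 2, and its Smith normal form has invariant factors (1,1).

Boundary ∂_2: C_2 → C_1 acts by ∂[p,q,r] = [q,r] − [p,r] + [p,q]. For instance
  ∂abc = bc − ac + ab.
The resulting 3×1 matrix has rank 1, and its Smith normal form has invariant factors (1).

Reading off H_k = ker ∂_k / im ∂_{k+1}:

  H_0: rank C_0 − rank ∂_1 = 3 − 2 = 1, and the invariant factors of ∂_1 are all 1, so H_0 = Z.
  H_1: rank ker ∂_1 − rank ∂_2 = (3 − 2) − 1 = 0, and the invariant factors of ∂_2 are all 1, so H_1 = 0.
  H_2: rank ker ∂_2 − rank ∂_3 = (1 − 1) − 0 = 0, and there is no ∂_3, so H_2 = 0.

H_0 = Z,  H_1 = 0,  H_2 = 0.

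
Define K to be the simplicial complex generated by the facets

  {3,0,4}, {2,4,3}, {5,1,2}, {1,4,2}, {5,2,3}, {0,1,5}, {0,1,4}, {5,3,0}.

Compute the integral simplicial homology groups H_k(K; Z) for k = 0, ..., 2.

We work with the vertex ordering 0 < 1 < 2 < 3 < 4 < 5. The simplices of K, each written with vertices in increasing order, are:

  0-simplices (6): [0], [1], [2], [3], [4], [5]
  1-simplices (12): [0,1], [0,3], [0,4], [0,5], [1,2], [1,4], [1,5], [2,3], [2,4], [2,5], [3,4], [3,5]
  2-simplices (8): [0,1,4], [0,1,5], [0,3,4], [0,3,5], [1,2,4], [1,2,5], [2,3,4], [2,3,5]

so the chain groups are C_0 ≅ Z^6, C_1 ≅ Z^12, C_2 ≅ Z^8.

∂_1: C_1 → C_0 sends each edge [p,q] (with p < q) to q − p. For instance
  ∂[1,2] = [2] − [1].
This gives a 6×12 integer matrix of rank 5; reducing to Smith normal form yields diagonal entries (1,1,1,1,1).

Boundary ∂_2: C_2 → C_1 sends each 2-simplex [p,q,r] to [q,r] − [p,r] + [p,q]. For instance
  ∂[0,1,4] = [1,4] − [0,4] + [0,1],
  ∂[0,3,4] = [3,4] − [0,4] + [0,3].
The 12×8 boundary matrix has rank 7 and Smith normal form diag(1,1,1,1,1,1,1).

Computing H_k = (kernel of ∂_k) / (image of ∂_{k+1}):

  H_0: rank C_0 − rank ∂_1 = 6 − 5 = 1, and the invariant factors of ∂_1 are all 1, so H_0 = Z.
  H_1: rank ker ∂_1 − rank ∂_2 = (12 − 5) − 7 = 0, and the invariant factors of ∂_2 are all 1, so H_1 = 0.
  H_2: rank ker ∂_2 − rank ∂_3 = (8 − 7) − 0 = 1, and there is no ∂_3, so H_2 = Z.

(K is a triangulation of the 2-sphere S^2.)

H_0 = Z,  H_1 = 0,  H_2 = Z.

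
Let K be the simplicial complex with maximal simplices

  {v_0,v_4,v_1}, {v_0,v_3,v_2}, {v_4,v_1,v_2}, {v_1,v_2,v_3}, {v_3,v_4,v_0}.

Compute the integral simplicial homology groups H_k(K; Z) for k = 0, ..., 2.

Fix the vertex order v_0 < v_1 < v_2 < v_3 < v_4 and write every simplex with vertices in increasing order. Then dim K = 2 and the simplices of K are:

  0-simplices (5): [v_0], [v_1], [v_2], [v_3], [v_4]
  1-simplices (10): [v_0,v_1], [v_0,v_2], [v_0,v_3], [v_0,v_4], [v_1,v_2], [v_1,v_3], [v_1,v_4], [v_2,v_3], [v_2,v_4], [v_3,v_4]
  2-simplices (5): [v_0,v_1,v_4], [v_0,v_2,v_3], [v_0,v_3,v_4], [v_1,v_2,v_3], [v_1,v_2,v_4]

so the chain groups are C_0 ≅ Z^5, C_1 ≅ Z^10, C_2 ≅ Z^5.

The boundary map ∂_1: C_1 → C_0 is given by ∂[p,q] = [q] − [p]. For instance
  ∂[v_0,v_2] = [v_2] − [v_0].
The resulting 5×10 matrix has rank 4, and its Smith normal form has invariant factors (1,1,1,1).

∂_2: C_2 → C_1 maps a triangle to the signed sum of its edges. For instance
  ∂[v_0,v_2,v_3] = [v_2,v_3] − [v_0,v_3] + [v_0,v_2],
  ∂[v_0,v_1,v_4] = [v_1,v_4] − [v_0,v_4] + [v_0,v_1].
This gives a 10×5 integer matrix of rank 5; reducing to Smith normal form yields diagonal entries (1,1,1,1,1).

From H_k ≅ ker(∂_k) / im(∂_{k+1}) we obtain:

  H_0: rank C_0 − rank ∂_1 = 5 − 4 = 1, and the invariant factors of ∂_1 are all 1, so H_0 ≅ Z.
  H_1: rank ker ∂_1 − rank ∂_2 = (10 − 4) − 5 = 1, and the invariant factors of ∂_2 are all 1, so H_1 ≅ Z.
  H_2: rank ker ∂_2 − rank ∂_3 = (5 − 5) − 0 = 0, and there is no ∂_3, so H_2 ≅ 0.

As a check, the Euler characteristic is 5 − 10 + 5 = 0, which agrees with 1 − 1 + 0 = 0.

H_0 ≅ Z,  H_1 ≅ Z,  H_2 = 0.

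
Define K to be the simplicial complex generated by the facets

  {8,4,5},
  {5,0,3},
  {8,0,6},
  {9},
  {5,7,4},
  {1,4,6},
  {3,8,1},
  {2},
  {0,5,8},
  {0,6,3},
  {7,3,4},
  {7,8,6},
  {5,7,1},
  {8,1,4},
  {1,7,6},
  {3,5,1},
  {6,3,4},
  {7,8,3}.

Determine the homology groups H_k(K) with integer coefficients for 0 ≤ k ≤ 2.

Order the vertices as 0 < 1 < 2 < 3 < 4 < 5 < 6 < 7 < 8 < 9. Listing each simplex with vertices in this order, K has dimension 2 with simplices:

  0-simplices (10): [0], [1], [2], [3], [4], [5], [6], [7], [8], [9]
  1-simplices (24): (24 of them)
  2-simplices (16): [0,3,5], [0,3,6], [0,5,8], [0,6,8], [1,3,5], [1,3,8], [1,4,6], [1,4,8], [1,5,7], [1,6,7], [3,4,6], [3,4,7], [3,7,8], [4,5,7], [4,5,8], [6,7,8]

Hence C_0 ≅ Z^10, C_1 ≅ Z^24, C_2 ≅ Z^16.

The boundary map ∂_1: C_1 → C_0 is given by ∂[p,q] = [q] − [p]. For instance
  ∂[6,7] = [7] − [6].
The 10×24 boundary matrix has rank 7 and Smith normal form diag(1,1,1,1,1,1,1).

∂_2: C_2 → C_1 maps a triangle to the signed sum of its edges. For instance
  ∂[3,4,7] = [4,7] − [3,7] + [3,4],
  ∂[3,7,8] = [7,8] − [3,8] + [3,7].
As a 24×16 matrix over Z this has rank 15, with invariant factors (1,1,1,1,1,1,1,1,1,1,1,1,1,1,1).

From H_k ≅ ker(∂_k) / im(∂_{k+1}) we obtain:

  H_0: rank C_0 − rank ∂_1 = 10 − 7 = 3, and the invariant factors of ∂_1 are all 1, so H_0 = Z^3.
  H_1: rank ker ∂_1 − rank ∂_2 = (24 − 7) − 15 = 2, and the invariant factors of ∂_2 are all 1, so H_1 = Z^2.
  H_2: rank ker ∂_2 − rank ∂_3 = (16 − 15) − 0 = 1, and there is no ∂_3, so H_2 = Z.

As a check, the Euler characteristic is 10 − 24 + 16 = 2, which agrees with 3 − 2 + 1 = 2.

H_0 ≅ Z^3,  H_1 ≅ Z^2,  H_2 ≅ Z.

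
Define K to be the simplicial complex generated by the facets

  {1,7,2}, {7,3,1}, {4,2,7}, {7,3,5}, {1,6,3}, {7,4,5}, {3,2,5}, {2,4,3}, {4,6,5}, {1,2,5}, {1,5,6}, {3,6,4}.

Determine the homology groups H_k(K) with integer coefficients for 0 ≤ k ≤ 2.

H_0 = Z,  H_1 = Z/2Z,  H_2 = 0.

Take the total order 1 < 2 < 3 < 4 < 5 < 6 < 7 on the vertex set. Then K (dimension 2) consists of the simplices:

  0-simplices (7): [1], [2], [3], [4], [5], [6], [7]
  1-simplices (18): [1,2], [1,3], [1,5], [1,6], [1,7], [2,3], [2,4], [2,5], [2,7], [3,4], [3,5], [3,6], [3,7], [4,5], [4,6], [4,7], [5,6], [5,7]
  2-simplices (12): [1,2,5], [1,2,7], [1,3,6], [1,3,7], [1,5,6], [2,3,4], [2,3,5], [2,4,7], [3,4,6], [3,5,7], [4,5,6], [4,5,7]

Hence C_0 ≅ Z^7, C_1 ≅ Z^18, C_2 ≅ Z^12.

∂_1: C_1 → C_0 is given by ∂[p,q] = [q] − [p]. For instance
  ∂[1,7] = [7] − [1].
This gives a 7×18 integer matrix of rank 6; reducing to Smith normal form yields diagonal entries (1,1,1,1,1,1).

Boundary ∂_2: C_2 → C_1 acts by ∂[p,q,r] = [q,r] − [p,r] + [p,q]. For instance
  ∂[2,3,5] = [3,5] − [2,5] + [2,3],
  ∂[1,5,6] = [5,6] − [1,6] + [1,5].
This gives a 18×12 integer matrix of rank 12; reducing to Smith normal form yields diagonal entries (1,1,1,1,1,1,1,1,1,1,1,2).

Reading off H_k = ker ∂_k / im ∂_{k+1}:

  H_0: rank C_0 − rank ∂_1 = 7 − 6 = 1, and the invariant factors of ∂_1 are all 1, so H_0 = Z.
  H_1: rank ker ∂_1 − rank ∂_2 = (18 − 6) − 12 = 0, and ∂_2 has invariant factor 2 > 1, so H_1 = Z/2Z.
  H_2: rank ker ∂_2 − rank ∂_3 = (12 − 12) − 0 = 0, and there is no ∂_3, so H_2 = 0.

As a check, the Euler characteristic is 7 − 18 + 12 = 1, which agrees with 1 − 0 + 0 = 1.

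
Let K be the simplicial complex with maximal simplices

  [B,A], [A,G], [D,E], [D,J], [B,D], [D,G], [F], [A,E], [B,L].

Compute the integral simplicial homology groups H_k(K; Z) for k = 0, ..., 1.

Fix the vertex order A < B < D < E < F < G < J < L and write every simplex with vertices in increasing order. Then dim K = 1 and the simplices of K are:

  0-simplices (8): A, B, D, E, F, G, J, L
  1-simplices (8): AB, AE, AG, BD, BL, DE, DG, DJ

giving chain groups C_0 ≅ Z^8, C_1 ≅ Z^8.

∂_1: C_1 → C_0 maps an edge to its endpoints' difference, ∂[p,q] = q − p. For instance
  ∂DG = G − D.
This gives a 8×8 integer matrix of rank 6; reducing to Smith normal form yields diagonal entries (1,1,1,1,1,1).

From H_k ≅ ker(∂_k) / im(∂_{k+1}) we obtain:

  H_0: rank C_0 − rank ∂_1 = 8 − 6 = 2, and the invariant factors of ∂_1 are all 1, so H_0 = Z^2.
  H_1: rank ker ∂_1 − rank ∂_2 = (8 − 6) − 0 = 2, and there is no ∂_2, so H_1 = Z^2.

As a check, the Euler characteristic is 8 − 8 = 0, which agrees with 2 − 2 = 0.

H_0 = Z^2,  H_1 = Z^2.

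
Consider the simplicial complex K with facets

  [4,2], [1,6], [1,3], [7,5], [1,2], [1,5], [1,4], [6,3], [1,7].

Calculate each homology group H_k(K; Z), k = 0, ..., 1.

H_0 = Z,  H_1 = Z^3.

Order the vertices as 1 < 2 < 3 < 4 < 5 < 6 < 7. Listing each simplex with vertices in this order, K has dimension 1 with simplices:

  0-simplices (7): [1], [2], [3], [4], [5], [6], [7]
  1-simplices (9): [1,2], [1,3], [1,4], [1,5], [1,6], [1,7], [2,4], [3,6], [5,7]

giving chain groups C_0 ≅ Z^7, C_1 ≅ Z^9.

∂_1: C_1 → C_0 sends each edge [p,q] (with p < q) to q − p. For instance
  ∂[1,5] = [5] − [1].
This gives a 7×9 integer matrix of rank 6; reducing to Smith normal form yields diagonal entries (1,1,1,1,1,1).

Computing H_k = (kernel of ∂_k) / (image of ∂_{k+1}):

  H_0: rank C_0 − rank ∂_1 = 7 − 6 = 1, and the invariant factors of ∂_1 are all 1, so H_0 ≅ Z.
  H_1: rank ker ∂_1 − rank ∂_2 = (9 − 6) − 0 = 3, and there is no ∂_2, so H_1 ≅ Z^3.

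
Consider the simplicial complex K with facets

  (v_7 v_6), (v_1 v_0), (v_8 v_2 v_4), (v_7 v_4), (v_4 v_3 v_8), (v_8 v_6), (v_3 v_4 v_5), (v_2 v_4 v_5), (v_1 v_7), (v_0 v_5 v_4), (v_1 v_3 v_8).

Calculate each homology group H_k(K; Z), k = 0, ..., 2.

H_0 = Z,  H_1 = Z^3,  H_2 = 0.

Take the total order v_0 < v_1 < v_2 < v_3 < v_4 < v_5 < v_6 < v_7 < v_8 on the vertex set. Then K (dimension 2) consists of the simplices:

  0-simplices (9): [v_0], [v_1], [v_2], [v_3], [v_4], [v_5], [v_6], [v_7], [v_8]
  1-simplices (17): (17 of them)
  2-simplices (6): [v_0,v_4,v_5], [v_1,v_3,v_8], [v_2,v_4,v_5], [v_2,v_4,v_8], [v_3,v_4,v_5], [v_3,v_4,v_8]

giving chain groups C_0 ≅ Z^9, C_1 ≅ Z^17, C_2 ≅ Z^6.

Boundary ∂_1: C_1 → C_0 is given by ∂[p,q] = [q] − [p]. For instance
  ∂[v_4,v_7] = [v_7] − [v_4].
This gives a 9×17 integer matrix of rank 8; reducing to Smith normal form yields diagonal entries (1,1,1,1,1,1,1,1).

Boundary ∂_2: C_2 → C_1 acts by ∂[p,q,r] = [q,r] − [p,r] + [p,q]. For instance
  ∂[v_2,v_4,v_8] = [v_4,v_8] − [v_2,v_8] + [v_2,v_4],
  ∂[v_3,v_4,v_8] = [v_4,v_8] − [v_3,v_8] + [v_3,v_4].
This gives a 17×6 integer matrix of rank 6; reducing to Smith normal form yields diagonal entries (1,1,1,1,1,1).

Reading off H_k = ker ∂_k / im ∂_{k+1}:

  H_0: rank C_0 − rank ∂_1 = 9 − 8 = 1, and the invariant factors of ∂_1 are all 1, so H_0 = Z.
  H_1: rank ker ∂_1 − rank ∂_2 = (17 − 8) − 6 = 3, and the invariant factors of ∂_2 are all 1, so H_1 = Z^3.
  H_2: rank ker ∂_2 − rank ∂_3 = (6 − 6) − 0 = 0, and there is no ∂_3, so H_2 = 0.

As a check, the Euler characteristic is 9 − 17 + 6 = -2, which agrees with 1 − 3 + 0 = -2.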